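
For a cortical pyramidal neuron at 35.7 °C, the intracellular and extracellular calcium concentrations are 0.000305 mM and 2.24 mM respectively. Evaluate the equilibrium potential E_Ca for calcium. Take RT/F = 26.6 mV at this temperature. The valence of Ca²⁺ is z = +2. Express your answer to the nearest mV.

E = (26.6/z) · ln([Ca²⁺]_out/[Ca²⁺]_in) with z = +2.
= (26.6/2) · ln(2.24/0.000305) = 13.30 · ln(7344)
= 13.30 · (8.9017) = 118.39 mV

118 mV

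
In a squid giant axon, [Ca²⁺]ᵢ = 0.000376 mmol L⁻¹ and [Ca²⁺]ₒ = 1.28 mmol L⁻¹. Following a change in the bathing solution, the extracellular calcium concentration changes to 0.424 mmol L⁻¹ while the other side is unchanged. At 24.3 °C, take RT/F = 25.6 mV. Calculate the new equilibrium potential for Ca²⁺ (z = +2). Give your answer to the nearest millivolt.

90 mV

After the shift: [Ca²⁺]_out = 0.424, [Ca²⁺]_in = 0.000376 mmol L⁻¹.
E_new = (25.6/2)·ln(0.424/0.000376) = 12.80 · (7.0279) = 89.96 mV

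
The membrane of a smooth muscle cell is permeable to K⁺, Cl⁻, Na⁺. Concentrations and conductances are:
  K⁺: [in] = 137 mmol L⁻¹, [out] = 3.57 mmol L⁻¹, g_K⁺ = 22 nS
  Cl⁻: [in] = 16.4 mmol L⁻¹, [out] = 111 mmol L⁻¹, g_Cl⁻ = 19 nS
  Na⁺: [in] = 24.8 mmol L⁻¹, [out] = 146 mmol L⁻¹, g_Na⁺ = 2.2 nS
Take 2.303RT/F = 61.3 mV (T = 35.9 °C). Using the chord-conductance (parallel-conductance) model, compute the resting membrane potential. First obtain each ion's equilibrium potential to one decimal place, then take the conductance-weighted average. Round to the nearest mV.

-69 mV

E_K⁺ = (61.3/1)·log₁₀(3.57/137) = -97.1 mV
E_Cl⁻ = (61.3/-1)·log₁₀(111/16.4) = -50.9 mV
E_Na⁺ = (61.3/1)·log₁₀(146/24.8) = 47.2 mV
Vm = (Σ gᵢEᵢ)/(Σ gᵢ) = (22·-97.1 + 19·-50.9 + 2.2·47.2) / (22 + 19 + 2.2)
= -2999.46 / 43.2 = -69.43 mV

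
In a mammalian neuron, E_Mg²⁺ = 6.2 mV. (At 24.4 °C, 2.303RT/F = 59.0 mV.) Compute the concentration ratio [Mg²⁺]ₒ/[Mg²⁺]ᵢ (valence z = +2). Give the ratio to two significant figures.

1.6

log₁₀([out]/[in]) = E·z/(59.0) = 6.2 × 2 / 59.0 = 0.2102
[out]/[in] = 10^(0.2102) = 1.622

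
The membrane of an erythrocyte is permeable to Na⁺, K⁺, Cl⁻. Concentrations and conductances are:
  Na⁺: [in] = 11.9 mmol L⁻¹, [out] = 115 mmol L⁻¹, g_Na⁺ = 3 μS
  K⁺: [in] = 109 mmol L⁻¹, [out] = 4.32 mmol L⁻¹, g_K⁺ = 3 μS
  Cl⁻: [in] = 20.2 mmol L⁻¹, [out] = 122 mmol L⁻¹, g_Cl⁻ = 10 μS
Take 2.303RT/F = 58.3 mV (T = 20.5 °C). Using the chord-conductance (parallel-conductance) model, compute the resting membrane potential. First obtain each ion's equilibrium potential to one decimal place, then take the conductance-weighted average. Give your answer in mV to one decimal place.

E_Na⁺ = (58.3/1)·log₁₀(115/11.9) = 57.4 mV
E_K⁺ = (58.3/1)·log₁₀(4.32/109) = -81.7 mV
E_Cl⁻ = (58.3/-1)·log₁₀(122/20.2) = -45.5 mV
Vm = (Σ gᵢEᵢ)/(Σ gᵢ) = (3·57.4 + 3·-81.7 + 10·-45.5) / (3 + 3 + 10)
= -527.90 / 16 = -32.99 mV

-33.0 mV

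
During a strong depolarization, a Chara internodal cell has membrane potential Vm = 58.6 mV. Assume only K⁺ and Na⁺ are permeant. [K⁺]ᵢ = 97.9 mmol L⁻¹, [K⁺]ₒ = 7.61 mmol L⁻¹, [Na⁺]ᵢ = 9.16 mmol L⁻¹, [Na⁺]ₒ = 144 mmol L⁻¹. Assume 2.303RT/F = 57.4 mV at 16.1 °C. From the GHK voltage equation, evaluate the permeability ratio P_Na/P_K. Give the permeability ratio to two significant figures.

21

Let α = P_Na/P_K. GHK: Vm = 57.4·log₁₀[(Kₒ + α·Naₒ)/(Kᵢ + α·Naᵢ)].
10^(Vm/57.4) = 10^(58.6/57.4) = 10.493
So 10.493·(Kᵢ + α·Naᵢ) = Kₒ + α·Naₒ → α = (10.493·97.9 − 7.61) / (144.0 − 10.493·9.16)
α = (1027 − 7.61) / (144.0 − 96.12) = 1020/47.88 = 21.3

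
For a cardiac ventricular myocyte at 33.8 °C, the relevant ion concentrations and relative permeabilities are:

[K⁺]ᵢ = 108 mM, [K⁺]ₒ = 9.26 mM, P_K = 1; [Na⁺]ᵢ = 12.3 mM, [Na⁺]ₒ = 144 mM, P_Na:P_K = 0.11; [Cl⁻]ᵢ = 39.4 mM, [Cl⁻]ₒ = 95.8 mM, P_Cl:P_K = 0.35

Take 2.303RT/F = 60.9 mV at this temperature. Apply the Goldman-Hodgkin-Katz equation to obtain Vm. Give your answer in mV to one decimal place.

Vm = 60.9 · log₁₀[(Σ P·[cation]ₒ + Σ P·[anion]ᵢ) / (Σ P·[cation]ᵢ + Σ P·[anion]ₒ)]
Numerator = 1×9.26 + 0.11×144 + 0.35×39.4 = 38.89
Denominator = 1×108 + 0.11×12.3 + 0.35×95.8 = 142.9
Vm = 60.9 · log₁₀(0.27218) = 60.9 × (-0.5651) = -34.42 mV

-34.4 mV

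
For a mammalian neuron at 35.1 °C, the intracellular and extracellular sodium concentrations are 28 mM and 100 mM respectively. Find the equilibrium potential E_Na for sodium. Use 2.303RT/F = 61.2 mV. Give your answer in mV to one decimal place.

33.8 mV

E = (61.2/z) · log₁₀([Na⁺]_out/[Na⁺]_in) with z = +1.
= (61.2/1) · log₁₀(100/28) = 61.20 · log₁₀(3.571)
= 61.20 · (0.5528) = 33.83 mV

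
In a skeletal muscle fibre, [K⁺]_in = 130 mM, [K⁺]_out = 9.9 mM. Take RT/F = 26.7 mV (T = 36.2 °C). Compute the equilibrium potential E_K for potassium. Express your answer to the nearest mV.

E = (26.7/z) · ln([K⁺]_out/[K⁺]_in) with z = +1.
= (26.7/1) · ln(9.9/130) = 26.70 · ln(0.07615)
= 26.70 · (-2.5750) = -68.75 mV

-69 mV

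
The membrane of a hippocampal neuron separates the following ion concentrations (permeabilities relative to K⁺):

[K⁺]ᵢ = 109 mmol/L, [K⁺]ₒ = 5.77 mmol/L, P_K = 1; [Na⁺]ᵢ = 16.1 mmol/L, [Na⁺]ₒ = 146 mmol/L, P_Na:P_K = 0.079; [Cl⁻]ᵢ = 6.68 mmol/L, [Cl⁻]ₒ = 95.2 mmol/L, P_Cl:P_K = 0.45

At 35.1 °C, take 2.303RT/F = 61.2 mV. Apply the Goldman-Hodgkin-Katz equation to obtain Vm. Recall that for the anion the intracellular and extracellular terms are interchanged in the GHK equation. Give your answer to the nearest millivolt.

Vm = 61.2 · log₁₀[(Σ P·[cation]ₒ + Σ P·[anion]ᵢ) / (Σ P·[cation]ᵢ + Σ P·[anion]ₒ)]
Numerator = 1×5.77 + 0.079×146 + 0.45×6.68 = 20.31
Denominator = 1×109 + 0.079×16.1 + 0.45×95.2 = 153.1
Vm = 61.2 · log₁₀(0.13265) = 61.2 × (-0.8773) = -53.69 mV

-54 mV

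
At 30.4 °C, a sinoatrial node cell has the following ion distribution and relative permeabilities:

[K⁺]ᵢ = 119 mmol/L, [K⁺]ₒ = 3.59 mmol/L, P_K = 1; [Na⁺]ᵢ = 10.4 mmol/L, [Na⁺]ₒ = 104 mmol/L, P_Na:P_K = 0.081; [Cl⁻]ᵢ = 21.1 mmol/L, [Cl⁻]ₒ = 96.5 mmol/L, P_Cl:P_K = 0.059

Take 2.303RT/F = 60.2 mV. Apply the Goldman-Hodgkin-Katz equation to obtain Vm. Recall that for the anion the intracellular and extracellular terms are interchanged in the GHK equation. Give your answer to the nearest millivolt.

Vm = 60.2 · log₁₀[(Σ P·[cation]ₒ + Σ P·[anion]ᵢ) / (Σ P·[cation]ᵢ + Σ P·[anion]ₒ)]
Numerator = 1×3.59 + 0.081×104 + 0.059×21.1 = 13.26
Denominator = 1×119 + 0.081×10.4 + 0.059×96.5 = 125.5
Vm = 60.2 · log₁₀(0.10562) = 60.2 × (-0.9763) = -58.77 mV

-59 mV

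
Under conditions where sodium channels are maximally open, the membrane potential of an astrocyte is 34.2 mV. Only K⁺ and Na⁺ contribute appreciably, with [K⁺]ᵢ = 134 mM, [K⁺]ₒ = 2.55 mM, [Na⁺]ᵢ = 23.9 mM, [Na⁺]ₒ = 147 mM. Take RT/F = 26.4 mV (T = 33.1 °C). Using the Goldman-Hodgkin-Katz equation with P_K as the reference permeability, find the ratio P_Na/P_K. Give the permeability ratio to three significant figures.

Let α = P_Na/P_K. GHK: Vm = 26.4·ln[(Kₒ + α·Naₒ)/(Kᵢ + α·Naᵢ)].
e^(Vm/26.4) = e^(34.2/26.4) = 3.6527
So 3.6527·(Kᵢ + α·Naᵢ) = Kₒ + α·Naₒ → α = (3.6527·134.0 − 2.55) / (147.0 − 3.6527·23.9)
α = (489.5 − 2.55) / (147.0 − 87.3) = 486.9/59.7 = 8.156

8.16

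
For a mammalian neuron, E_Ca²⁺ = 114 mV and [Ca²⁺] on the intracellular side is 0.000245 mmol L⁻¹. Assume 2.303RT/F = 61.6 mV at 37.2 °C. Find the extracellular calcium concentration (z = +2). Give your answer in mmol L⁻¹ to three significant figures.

1.23 mmol L⁻¹

Nernst: E = (61.6/2) · log₁₀([out]/[in]), so log₁₀([out]/[in]) = 114.0 × 2 / 61.6 = 3.7013.
[out]/[in] = 10^(3.7013) = 5027.
[out] = 5027 × 0.000245 = 1.232 mmol L⁻¹.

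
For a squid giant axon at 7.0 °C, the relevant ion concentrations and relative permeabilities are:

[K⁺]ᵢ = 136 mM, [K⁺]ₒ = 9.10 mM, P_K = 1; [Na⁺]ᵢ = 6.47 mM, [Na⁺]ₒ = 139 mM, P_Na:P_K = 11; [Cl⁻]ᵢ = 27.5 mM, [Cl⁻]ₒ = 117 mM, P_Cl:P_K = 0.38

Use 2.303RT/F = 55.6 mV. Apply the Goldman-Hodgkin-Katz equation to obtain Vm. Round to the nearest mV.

44 mV

Vm = 55.6 · log₁₀[(Σ P·[cation]ₒ + Σ P·[anion]ᵢ) / (Σ P·[cation]ᵢ + Σ P·[anion]ₒ)]
Numerator = 1×9.10 + 11×139 + 0.38×27.5 = 1549
Denominator = 1×136 + 11×6.47 + 0.38×117 = 251.6
Vm = 55.6 · log₁₀(6.1541) = 55.6 × (0.7892) = 43.88 mV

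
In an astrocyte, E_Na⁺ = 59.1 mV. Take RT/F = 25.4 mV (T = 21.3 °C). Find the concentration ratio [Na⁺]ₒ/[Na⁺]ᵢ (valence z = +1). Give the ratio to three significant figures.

10.2

ln([out]/[in]) = E·z/(25.4) = 59.1 × 1 / 25.4 = 2.3268
[out]/[in] = e^(2.3268) = 10.24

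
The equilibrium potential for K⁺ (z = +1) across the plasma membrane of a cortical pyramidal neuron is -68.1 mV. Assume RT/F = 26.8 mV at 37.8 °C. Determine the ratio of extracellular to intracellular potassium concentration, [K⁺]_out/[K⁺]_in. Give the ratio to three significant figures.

0.0788

ln([out]/[in]) = E·z/(26.8) = -68.1 × 1 / 26.8 = -2.5410
[out]/[in] = e^(-2.5410) = 0.07878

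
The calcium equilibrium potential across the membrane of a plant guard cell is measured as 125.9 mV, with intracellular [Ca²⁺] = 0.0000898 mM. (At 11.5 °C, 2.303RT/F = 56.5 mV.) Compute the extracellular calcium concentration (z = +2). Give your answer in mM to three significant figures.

2.57 mM

Nernst: E = (56.5/2) · log₁₀([out]/[in]), so log₁₀([out]/[in]) = 125.9 × 2 / 56.5 = 4.4566.
[out]/[in] = 10^(4.4566) = 2.862e+04.
[out] = 2.862e+04 × 0.0000898 = 2.57 mM.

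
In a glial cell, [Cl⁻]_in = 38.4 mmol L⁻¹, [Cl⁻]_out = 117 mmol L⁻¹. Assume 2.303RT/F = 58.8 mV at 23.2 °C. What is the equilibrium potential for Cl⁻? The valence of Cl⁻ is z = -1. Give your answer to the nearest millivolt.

-28 mV

E = (58.8/z) · log₁₀([Cl⁻]_out/[Cl⁻]_in) with z = -1.
For an anion, dividing by z = -1 reverses the sign.
= (58.8/-1) · log₁₀(117/38.4) = -58.80 · log₁₀(3.047)
= -58.80 · (0.4839) = -28.45 mV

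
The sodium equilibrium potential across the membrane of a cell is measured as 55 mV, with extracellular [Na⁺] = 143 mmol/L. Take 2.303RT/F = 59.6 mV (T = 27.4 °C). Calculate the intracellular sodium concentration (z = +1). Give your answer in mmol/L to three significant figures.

17.1 mmol/L

Nernst: E = (59.6/1) · log₁₀([out]/[in]), so log₁₀([out]/[in]) = 55.0 × 1 / 59.6 = 0.9228.
[out]/[in] = 10^(0.9228) = 8.372.
[in] = 143 / 8.372 = 17.08 mmol/L.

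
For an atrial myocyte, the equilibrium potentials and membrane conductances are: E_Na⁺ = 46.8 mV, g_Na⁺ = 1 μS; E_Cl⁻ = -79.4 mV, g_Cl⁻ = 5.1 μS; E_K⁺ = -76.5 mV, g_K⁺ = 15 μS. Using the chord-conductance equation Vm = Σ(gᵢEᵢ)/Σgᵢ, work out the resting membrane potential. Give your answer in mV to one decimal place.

-71.4 mV

Σ gᵢEᵢ = 1·(46.8) + 5.1·(-79.4) + 15·(-76.5) = -1505.64
Σ gᵢ = 1 + 5.1 + 15 = 21.1
Vm = -1505.64 / 21.1 = -71.36 mV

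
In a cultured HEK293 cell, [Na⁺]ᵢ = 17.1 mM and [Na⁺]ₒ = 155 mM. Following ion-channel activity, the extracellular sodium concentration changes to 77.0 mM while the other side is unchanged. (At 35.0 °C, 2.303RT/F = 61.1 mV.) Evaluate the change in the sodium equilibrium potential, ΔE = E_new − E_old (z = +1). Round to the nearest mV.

E_old = (61.1/1)·log₁₀(155/17.1) = 58.49 mV
E_new = (61.1/1)·log₁₀(77.0/17.1) = 39.93 mV
ΔE = 39.93 − (58.49) = -18.56 mV

-19 mV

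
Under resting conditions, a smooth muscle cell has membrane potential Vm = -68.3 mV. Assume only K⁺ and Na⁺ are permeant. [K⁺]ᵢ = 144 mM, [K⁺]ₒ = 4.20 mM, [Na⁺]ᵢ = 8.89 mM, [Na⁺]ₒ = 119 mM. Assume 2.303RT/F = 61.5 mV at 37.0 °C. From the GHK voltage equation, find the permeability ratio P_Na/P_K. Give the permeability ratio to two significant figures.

0.059

Let α = P_Na/P_K. GHK: Vm = 61.5·log₁₀[(Kₒ + α·Naₒ)/(Kᵢ + α·Naᵢ)].
10^(Vm/61.5) = 10^(-68.3/61.5) = 0.077523
So 0.077523·(Kᵢ + α·Naᵢ) = Kₒ + α·Naₒ → α = (0.077523·144.0 − 4.2) / (119.0 − 0.077523·8.89)
α = (11.16 − 4.2) / (119.0 − 0.6892) = 6.963/118.3 = 0.05886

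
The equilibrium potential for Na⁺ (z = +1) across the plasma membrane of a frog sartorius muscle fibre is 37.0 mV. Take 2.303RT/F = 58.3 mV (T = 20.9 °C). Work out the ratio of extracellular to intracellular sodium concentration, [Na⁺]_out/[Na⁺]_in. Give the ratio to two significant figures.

log₁₀([out]/[in]) = E·z/(58.3) = 37.0 × 1 / 58.3 = 0.6346
[out]/[in] = 10^(0.6346) = 4.312

4.3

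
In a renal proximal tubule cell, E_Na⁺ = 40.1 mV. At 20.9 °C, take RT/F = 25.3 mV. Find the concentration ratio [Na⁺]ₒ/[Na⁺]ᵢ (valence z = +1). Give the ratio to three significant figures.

4.88

ln([out]/[in]) = E·z/(25.3) = 40.1 × 1 / 25.3 = 1.5850
[out]/[in] = e^(1.5850) = 4.879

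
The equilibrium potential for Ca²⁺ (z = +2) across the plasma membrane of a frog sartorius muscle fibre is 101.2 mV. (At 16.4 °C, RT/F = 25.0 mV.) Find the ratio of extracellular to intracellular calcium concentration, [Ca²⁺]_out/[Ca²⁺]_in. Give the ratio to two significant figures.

ln([out]/[in]) = E·z/(25.0) = 101.2 × 2 / 25.0 = 8.0960
[out]/[in] = e^(8.0960) = 3281

3300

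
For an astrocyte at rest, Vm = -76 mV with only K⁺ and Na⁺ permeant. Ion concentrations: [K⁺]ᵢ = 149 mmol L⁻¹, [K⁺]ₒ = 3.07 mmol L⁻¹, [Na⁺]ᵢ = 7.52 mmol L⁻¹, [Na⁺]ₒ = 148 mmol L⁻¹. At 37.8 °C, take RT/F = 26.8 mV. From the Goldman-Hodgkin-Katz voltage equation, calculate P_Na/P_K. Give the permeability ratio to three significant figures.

Let α = P_Na/P_K. GHK: Vm = 26.8·ln[(Kₒ + α·Naₒ)/(Kᵢ + α·Naᵢ)].
e^(Vm/26.8) = e^(-76.0/26.8) = 0.05867
So 0.05867·(Kᵢ + α·Naᵢ) = Kₒ + α·Naₒ → α = (0.05867·149.0 − 3.07) / (148.0 − 0.05867·7.52)
α = (8.742 − 3.07) / (148.0 − 0.4412) = 5.672/147.6 = 0.03844

0.0384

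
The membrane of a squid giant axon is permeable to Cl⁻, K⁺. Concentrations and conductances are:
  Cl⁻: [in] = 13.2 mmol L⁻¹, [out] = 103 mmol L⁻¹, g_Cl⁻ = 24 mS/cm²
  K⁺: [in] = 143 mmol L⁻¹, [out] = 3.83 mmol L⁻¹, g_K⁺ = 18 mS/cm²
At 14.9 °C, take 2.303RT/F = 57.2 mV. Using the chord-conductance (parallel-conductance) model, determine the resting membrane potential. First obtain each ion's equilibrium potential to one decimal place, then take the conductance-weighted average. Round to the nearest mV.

E_Cl⁻ = (57.2/-1)·log₁₀(103/13.2) = -51.0 mV
E_K⁺ = (57.2/1)·log₁₀(3.83/143) = -89.9 mV
Vm = (Σ gᵢEᵢ)/(Σ gᵢ) = (24·-51.0 + 18·-89.9) / (24 + 18)
= -2842.20 / 42 = -67.67 mV

-68 mV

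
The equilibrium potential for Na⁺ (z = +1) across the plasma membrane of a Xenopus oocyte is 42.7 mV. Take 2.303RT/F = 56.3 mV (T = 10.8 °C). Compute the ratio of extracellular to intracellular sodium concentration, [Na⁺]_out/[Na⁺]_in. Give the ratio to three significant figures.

5.73

log₁₀([out]/[in]) = E·z/(56.3) = 42.7 × 1 / 56.3 = 0.7584
[out]/[in] = 10^(0.7584) = 5.734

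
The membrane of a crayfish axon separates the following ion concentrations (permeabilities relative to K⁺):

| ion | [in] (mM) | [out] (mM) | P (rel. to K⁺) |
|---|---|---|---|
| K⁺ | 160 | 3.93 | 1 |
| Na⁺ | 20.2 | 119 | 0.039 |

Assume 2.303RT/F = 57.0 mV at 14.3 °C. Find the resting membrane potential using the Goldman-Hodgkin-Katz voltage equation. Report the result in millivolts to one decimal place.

Vm = 57.0 · log₁₀[(Σ P·[cation]ₒ + Σ P·[anion]ᵢ) / (Σ P·[cation]ᵢ + Σ P·[anion]ₒ)]
Numerator = 1×3.93 + 0.039×119 = 8.571
Denominator = 1×160 + 0.039×20.2 = 160.8
Vm = 57.0 · log₁₀(0.053306) = 57.0 × (-1.2732) = -72.57 mV

-72.6 mV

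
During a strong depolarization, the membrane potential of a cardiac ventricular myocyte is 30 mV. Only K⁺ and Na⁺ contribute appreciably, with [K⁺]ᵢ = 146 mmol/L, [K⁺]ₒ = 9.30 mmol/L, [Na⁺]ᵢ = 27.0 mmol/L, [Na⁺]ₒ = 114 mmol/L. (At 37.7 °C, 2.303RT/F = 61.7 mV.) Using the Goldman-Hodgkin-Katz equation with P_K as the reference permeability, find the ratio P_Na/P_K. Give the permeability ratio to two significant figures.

14

Let α = P_Na/P_K. GHK: Vm = 61.7·log₁₀[(Kₒ + α·Naₒ)/(Kᵢ + α·Naᵢ)].
10^(Vm/61.7) = 10^(30.0/61.7) = 3.0635
So 3.0635·(Kᵢ + α·Naᵢ) = Kₒ + α·Naₒ → α = (3.0635·146.0 − 9.3) / (114.0 − 3.0635·27.0)
α = (447.3 − 9.3) / (114.0 − 82.72) = 438/31.28 = 14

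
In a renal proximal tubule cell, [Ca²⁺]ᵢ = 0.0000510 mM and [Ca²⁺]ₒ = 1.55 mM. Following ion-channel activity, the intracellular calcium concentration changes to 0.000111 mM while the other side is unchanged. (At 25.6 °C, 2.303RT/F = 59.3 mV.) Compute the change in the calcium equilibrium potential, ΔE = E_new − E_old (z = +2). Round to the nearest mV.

-10 mV

E_old = (59.3/2)·log₁₀(1.55/0.0000510) = 132.91 mV
E_new = (59.3/2)·log₁₀(1.55/0.000111) = 122.90 mV
ΔE = 122.90 − (132.91) = -10.01 mV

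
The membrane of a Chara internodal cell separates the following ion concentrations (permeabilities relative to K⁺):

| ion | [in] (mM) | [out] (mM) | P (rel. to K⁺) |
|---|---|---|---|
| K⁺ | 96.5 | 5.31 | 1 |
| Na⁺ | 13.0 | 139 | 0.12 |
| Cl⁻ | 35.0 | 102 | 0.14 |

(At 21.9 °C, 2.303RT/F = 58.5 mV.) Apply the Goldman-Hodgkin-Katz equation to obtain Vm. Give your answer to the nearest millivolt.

-36 mV

Vm = 58.5 · log₁₀[(Σ P·[cation]ₒ + Σ P·[anion]ᵢ) / (Σ P·[cation]ᵢ + Σ P·[anion]ₒ)]
Numerator = 1×5.31 + 0.12×139 + 0.14×35.0 = 26.89
Denominator = 1×96.5 + 0.12×13.0 + 0.14×102 = 112.3
Vm = 58.5 · log₁₀(0.23936) = 58.5 × (-0.6209) = -36.33 mV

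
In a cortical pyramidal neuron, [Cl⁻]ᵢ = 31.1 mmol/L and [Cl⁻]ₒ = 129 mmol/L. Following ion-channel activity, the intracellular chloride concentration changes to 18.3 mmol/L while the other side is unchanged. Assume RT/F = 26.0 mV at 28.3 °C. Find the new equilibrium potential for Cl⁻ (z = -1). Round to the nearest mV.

-51 mV

After the shift: [Cl⁻]_out = 129, [Cl⁻]_in = 18.3 mmol/L.
E_new = (26.0/-1)·ln(129/18.3) = -26.00 · (1.9529) = -50.78 mV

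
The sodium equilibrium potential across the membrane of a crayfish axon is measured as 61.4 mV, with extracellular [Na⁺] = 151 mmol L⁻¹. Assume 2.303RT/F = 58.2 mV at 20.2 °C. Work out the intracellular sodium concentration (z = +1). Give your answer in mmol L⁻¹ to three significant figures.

Nernst: E = (58.2/1) · log₁₀([out]/[in]), so log₁₀([out]/[in]) = 61.4 × 1 / 58.2 = 1.0550.
[out]/[in] = 10^(1.0550) = 11.35.
[in] = 151 / 11.35 = 13.3 mmol L⁻¹.

13.3 mmol L⁻¹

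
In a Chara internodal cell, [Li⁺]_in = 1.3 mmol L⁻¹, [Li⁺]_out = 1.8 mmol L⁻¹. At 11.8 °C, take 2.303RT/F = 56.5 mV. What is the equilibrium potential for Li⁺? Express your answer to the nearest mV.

8 mV

E = (56.5/z) · log₁₀([Li⁺]_out/[Li⁺]_in) with z = +1.
= (56.5/1) · log₁₀(1.8/1.3) = 56.50 · log₁₀(1.385)
= 56.50 · (0.1413) = 7.99 mV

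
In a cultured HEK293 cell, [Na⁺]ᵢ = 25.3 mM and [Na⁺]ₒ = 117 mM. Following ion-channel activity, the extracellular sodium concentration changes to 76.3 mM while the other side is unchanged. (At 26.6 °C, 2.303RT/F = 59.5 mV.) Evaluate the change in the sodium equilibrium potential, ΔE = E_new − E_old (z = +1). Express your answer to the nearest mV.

-11 mV

E_old = (59.5/1)·log₁₀(117/25.3) = 39.57 mV
E_new = (59.5/1)·log₁₀(76.3/25.3) = 28.52 mV
ΔE = 28.52 − (39.57) = -11.05 mV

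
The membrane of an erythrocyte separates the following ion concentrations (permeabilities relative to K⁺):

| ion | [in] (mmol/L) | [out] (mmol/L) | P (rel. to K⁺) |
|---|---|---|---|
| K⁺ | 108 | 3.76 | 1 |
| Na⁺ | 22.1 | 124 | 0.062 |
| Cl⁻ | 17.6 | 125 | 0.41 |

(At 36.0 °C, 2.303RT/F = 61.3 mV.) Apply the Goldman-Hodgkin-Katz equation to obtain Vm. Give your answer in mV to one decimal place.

Vm = 61.3 · log₁₀[(Σ P·[cation]ₒ + Σ P·[anion]ᵢ) / (Σ P·[cation]ᵢ + Σ P·[anion]ₒ)]
Numerator = 1×3.76 + 0.062×124 + 0.41×17.6 = 18.66
Denominator = 1×108 + 0.062×22.1 + 0.41×125 = 160.6
Vm = 61.3 · log₁₀(0.1162) = 61.3 × (-0.9348) = -57.30 mV

-57.3 mV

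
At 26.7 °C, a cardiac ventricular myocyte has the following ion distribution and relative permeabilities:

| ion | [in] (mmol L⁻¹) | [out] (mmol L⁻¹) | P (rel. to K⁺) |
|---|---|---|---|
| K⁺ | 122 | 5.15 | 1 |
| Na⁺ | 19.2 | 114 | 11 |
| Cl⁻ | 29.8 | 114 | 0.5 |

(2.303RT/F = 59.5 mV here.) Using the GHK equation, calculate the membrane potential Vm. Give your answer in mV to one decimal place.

30.6 mV

Vm = 59.5 · log₁₀[(Σ P·[cation]ₒ + Σ P·[anion]ᵢ) / (Σ P·[cation]ᵢ + Σ P·[anion]ₒ)]
Numerator = 1×5.15 + 11×114 + 0.5×29.8 = 1274
Denominator = 1×122 + 11×19.2 + 0.5×114 = 390.2
Vm = 59.5 · log₁₀(3.2651) = 59.5 × (0.5139) = 30.58 mV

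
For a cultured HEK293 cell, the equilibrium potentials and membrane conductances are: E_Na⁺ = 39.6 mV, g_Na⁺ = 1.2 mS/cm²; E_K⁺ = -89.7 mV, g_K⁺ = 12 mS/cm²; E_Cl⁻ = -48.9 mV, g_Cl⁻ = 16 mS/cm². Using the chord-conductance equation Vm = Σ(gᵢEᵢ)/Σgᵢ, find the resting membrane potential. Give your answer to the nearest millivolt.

-62 mV

Σ gᵢEᵢ = 1.2·(39.6) + 12·(-89.7) + 16·(-48.9) = -1811.28
Σ gᵢ = 1.2 + 12 + 16 = 29.2
Vm = -1811.28 / 29.2 = -62.03 mV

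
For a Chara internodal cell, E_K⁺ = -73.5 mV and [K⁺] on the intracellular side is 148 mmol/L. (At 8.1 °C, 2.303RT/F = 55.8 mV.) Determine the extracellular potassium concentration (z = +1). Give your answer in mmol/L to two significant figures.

Nernst: E = (55.8/1) · log₁₀([out]/[in]), so log₁₀([out]/[in]) = -73.5 × 1 / 55.8 = -1.3172.
[out]/[in] = 10^(-1.3172) = 0.04817.
[out] = 0.04817 × 148 = 7.129 mmol/L.

7.1 mmol/L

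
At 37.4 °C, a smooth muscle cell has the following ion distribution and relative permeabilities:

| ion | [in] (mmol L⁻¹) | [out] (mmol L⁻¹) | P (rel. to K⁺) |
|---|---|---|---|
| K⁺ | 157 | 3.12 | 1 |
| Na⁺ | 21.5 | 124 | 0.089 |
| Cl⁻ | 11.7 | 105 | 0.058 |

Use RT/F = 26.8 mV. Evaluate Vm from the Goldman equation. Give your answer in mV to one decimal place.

Vm = 26.8 · ln[(Σ P·[cation]ₒ + Σ P·[anion]ᵢ) / (Σ P·[cation]ᵢ + Σ P·[anion]ₒ)]
Numerator = 1×3.12 + 0.089×124 + 0.058×11.7 = 14.83
Denominator = 1×157 + 0.089×21.5 + 0.058×105 = 165
Vm = 26.8 · ln(0.089905) = 26.8 × (-2.4090) = -64.56 mV

-64.6 mV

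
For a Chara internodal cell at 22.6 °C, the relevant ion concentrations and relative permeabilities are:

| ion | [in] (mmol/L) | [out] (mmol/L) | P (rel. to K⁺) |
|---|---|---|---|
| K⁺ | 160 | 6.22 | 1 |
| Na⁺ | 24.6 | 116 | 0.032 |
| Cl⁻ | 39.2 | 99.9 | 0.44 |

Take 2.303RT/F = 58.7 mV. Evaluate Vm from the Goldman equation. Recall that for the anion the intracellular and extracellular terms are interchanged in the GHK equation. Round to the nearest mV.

Vm = 58.7 · log₁₀[(Σ P·[cation]ₒ + Σ P·[anion]ᵢ) / (Σ P·[cation]ᵢ + Σ P·[anion]ₒ)]
Numerator = 1×6.22 + 0.032×116 + 0.44×39.2 = 27.18
Denominator = 1×160 + 0.032×24.6 + 0.44×99.9 = 204.7
Vm = 58.7 · log₁₀(0.13275) = 58.7 × (-0.8770) = -51.48 mV

-51 mV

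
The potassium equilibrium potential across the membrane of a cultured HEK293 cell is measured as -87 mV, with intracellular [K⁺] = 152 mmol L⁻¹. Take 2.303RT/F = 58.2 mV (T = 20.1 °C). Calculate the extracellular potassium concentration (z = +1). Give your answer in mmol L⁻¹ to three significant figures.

Nernst: E = (58.2/1) · log₁₀([out]/[in]), so log₁₀([out]/[in]) = -87.0 × 1 / 58.2 = -1.4948.
[out]/[in] = 10^(-1.4948) = 0.032.
[out] = 0.032 × 152 = 4.864 mmol L⁻¹.

4.86 mmol L⁻¹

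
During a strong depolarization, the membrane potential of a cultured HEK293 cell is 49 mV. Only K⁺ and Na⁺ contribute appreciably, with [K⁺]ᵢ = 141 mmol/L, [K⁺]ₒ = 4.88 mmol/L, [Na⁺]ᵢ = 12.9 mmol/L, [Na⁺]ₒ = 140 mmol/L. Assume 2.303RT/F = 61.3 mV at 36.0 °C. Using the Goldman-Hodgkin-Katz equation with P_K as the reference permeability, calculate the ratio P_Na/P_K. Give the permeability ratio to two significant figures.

Let α = P_Na/P_K. GHK: Vm = 61.3·log₁₀[(Kₒ + α·Naₒ)/(Kᵢ + α·Naᵢ)].
10^(Vm/61.3) = 10^(49.0/61.3) = 6.3001
So 6.3001·(Kᵢ + α·Naᵢ) = Kₒ + α·Naₒ → α = (6.3001·141.0 − 4.88) / (140.0 − 6.3001·12.9)
α = (888.3 − 4.88) / (140.0 − 81.27) = 883.4/58.73 = 15.04

15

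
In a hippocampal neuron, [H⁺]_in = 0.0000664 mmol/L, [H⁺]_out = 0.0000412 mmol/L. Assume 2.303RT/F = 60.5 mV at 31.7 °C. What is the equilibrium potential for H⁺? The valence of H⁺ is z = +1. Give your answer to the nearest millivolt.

E = (60.5/z) · log₁₀([H⁺]_out/[H⁺]_in) with z = +1.
= (60.5/1) · log₁₀(0.0000412/0.0000664) = 60.50 · log₁₀(0.6205)
= 60.50 · (-0.2073) = -12.54 mV

-13 mV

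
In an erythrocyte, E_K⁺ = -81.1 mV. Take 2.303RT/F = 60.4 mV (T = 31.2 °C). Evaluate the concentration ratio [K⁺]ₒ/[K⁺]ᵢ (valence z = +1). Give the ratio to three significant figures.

0.0454

log₁₀([out]/[in]) = E·z/(60.4) = -81.1 × 1 / 60.4 = -1.3427
[out]/[in] = 10^(-1.3427) = 0.04542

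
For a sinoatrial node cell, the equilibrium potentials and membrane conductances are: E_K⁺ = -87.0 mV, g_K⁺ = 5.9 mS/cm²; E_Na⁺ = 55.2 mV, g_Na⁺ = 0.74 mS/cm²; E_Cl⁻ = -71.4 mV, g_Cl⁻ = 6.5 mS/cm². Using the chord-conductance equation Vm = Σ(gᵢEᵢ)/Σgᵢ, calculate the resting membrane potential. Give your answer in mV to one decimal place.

-71.3 mV

Σ gᵢEᵢ = 5.9·(-87.0) + 0.74·(55.2) + 6.5·(-71.4) = -936.55
Σ gᵢ = 5.9 + 0.74 + 6.5 = 13.14
Vm = -936.55 / 13.14 = -71.27 mV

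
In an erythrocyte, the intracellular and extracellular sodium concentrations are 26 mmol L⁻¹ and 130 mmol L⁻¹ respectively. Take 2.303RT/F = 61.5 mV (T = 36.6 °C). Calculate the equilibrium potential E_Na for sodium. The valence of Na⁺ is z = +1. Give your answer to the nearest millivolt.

E = (61.5/z) · log₁₀([Na⁺]_out/[Na⁺]_in) with z = +1.
= (61.5/1) · log₁₀(130/26) = 61.50 · log₁₀(5)
= 61.50 · (0.6990) = 42.99 mV

43 mV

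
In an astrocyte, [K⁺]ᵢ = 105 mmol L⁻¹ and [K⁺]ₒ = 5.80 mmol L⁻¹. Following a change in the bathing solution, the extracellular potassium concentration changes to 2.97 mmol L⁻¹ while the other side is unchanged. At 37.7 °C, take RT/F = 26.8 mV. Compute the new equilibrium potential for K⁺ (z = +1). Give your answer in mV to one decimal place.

After the shift: [K⁺]_out = 2.97, [K⁺]_in = 105 mmol L⁻¹.
E_new = (26.8/1)·ln(2.97/105) = 26.80 · (-3.5654) = -95.55 mV

-95.6 mV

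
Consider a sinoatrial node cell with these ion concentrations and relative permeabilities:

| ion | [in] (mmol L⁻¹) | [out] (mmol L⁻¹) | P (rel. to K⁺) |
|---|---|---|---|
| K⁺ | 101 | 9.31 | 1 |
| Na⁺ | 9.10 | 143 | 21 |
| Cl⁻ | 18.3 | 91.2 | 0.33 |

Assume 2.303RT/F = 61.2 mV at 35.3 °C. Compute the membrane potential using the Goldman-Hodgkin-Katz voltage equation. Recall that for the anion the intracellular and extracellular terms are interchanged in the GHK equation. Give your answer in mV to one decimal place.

59.5 mV

Vm = 61.2 · log₁₀[(Σ P·[cation]ₒ + Σ P·[anion]ᵢ) / (Σ P·[cation]ᵢ + Σ P·[anion]ₒ)]
Numerator = 1×9.31 + 21×143 + 0.33×18.3 = 3018
Denominator = 1×101 + 21×9.10 + 0.33×91.2 = 322.2
Vm = 61.2 · log₁₀(9.3681) = 61.2 × (0.9716) = 59.46 mV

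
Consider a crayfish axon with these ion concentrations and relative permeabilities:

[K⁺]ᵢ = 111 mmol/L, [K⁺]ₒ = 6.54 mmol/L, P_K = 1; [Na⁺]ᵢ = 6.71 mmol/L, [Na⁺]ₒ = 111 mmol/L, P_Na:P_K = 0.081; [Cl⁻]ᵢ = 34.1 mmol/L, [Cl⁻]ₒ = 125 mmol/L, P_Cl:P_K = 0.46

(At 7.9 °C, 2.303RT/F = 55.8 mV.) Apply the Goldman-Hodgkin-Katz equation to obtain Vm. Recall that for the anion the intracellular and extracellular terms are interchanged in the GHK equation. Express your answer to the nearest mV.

Vm = 55.8 · log₁₀[(Σ P·[cation]ₒ + Σ P·[anion]ᵢ) / (Σ P·[cation]ᵢ + Σ P·[anion]ₒ)]
Numerator = 1×6.54 + 0.081×111 + 0.46×34.1 = 31.22
Denominator = 1×111 + 0.081×6.71 + 0.46×125 = 169
Vm = 55.8 · log₁₀(0.18467) = 55.8 × (-0.7336) = -40.94 mV

-41 mV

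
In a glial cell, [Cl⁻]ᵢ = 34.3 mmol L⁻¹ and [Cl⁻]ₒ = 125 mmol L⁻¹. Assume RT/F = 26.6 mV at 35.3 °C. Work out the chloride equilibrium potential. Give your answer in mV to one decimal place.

-34.4 mV

E = (26.6/z) · ln([Cl⁻]_out/[Cl⁻]_in) with z = -1.
For an anion, dividing by z = -1 reverses the sign.
= (26.6/-1) · ln(125/34.3) = -26.60 · ln(3.644)
= -26.60 · (1.2932) = -34.40 mV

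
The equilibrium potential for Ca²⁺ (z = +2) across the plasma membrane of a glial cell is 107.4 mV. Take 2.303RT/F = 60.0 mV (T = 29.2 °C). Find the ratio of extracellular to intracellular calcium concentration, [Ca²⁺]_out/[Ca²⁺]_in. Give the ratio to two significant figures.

3800

log₁₀([out]/[in]) = E·z/(60.0) = 107.4 × 2 / 60.0 = 3.5800
[out]/[in] = 10^(3.5800) = 3802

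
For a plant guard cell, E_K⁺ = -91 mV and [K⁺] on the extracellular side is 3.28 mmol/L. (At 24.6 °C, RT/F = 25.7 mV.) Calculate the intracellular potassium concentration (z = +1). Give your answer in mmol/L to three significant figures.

113 mmol/L

Nernst: E = (25.7/1) · ln([out]/[in]), so ln([out]/[in]) = -91.0 × 1 / 25.7 = -3.5409.
[out]/[in] = e^(-3.5409) = 0.02899.
[in] = 3.28 / 0.02899 = 113.1 mmol/L.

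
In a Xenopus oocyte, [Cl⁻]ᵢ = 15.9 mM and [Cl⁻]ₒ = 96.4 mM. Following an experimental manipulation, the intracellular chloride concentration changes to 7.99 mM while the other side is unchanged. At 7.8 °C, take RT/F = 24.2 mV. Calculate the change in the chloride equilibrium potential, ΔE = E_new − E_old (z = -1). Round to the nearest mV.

-17 mV

E_old = (24.2/-1)·ln(96.4/15.9) = -43.61 mV
E_new = (24.2/-1)·ln(96.4/7.99) = -60.27 mV
ΔE = -60.27 − (-43.61) = -16.65 mV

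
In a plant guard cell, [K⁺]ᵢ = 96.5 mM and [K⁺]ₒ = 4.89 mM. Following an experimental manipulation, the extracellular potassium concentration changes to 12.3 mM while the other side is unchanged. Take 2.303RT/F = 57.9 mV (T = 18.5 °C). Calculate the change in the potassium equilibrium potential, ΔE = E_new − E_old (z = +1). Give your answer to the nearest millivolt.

E_old = (57.9/1)·log₁₀(4.89/96.5) = -74.99 mV
E_new = (57.9/1)·log₁₀(12.3/96.5) = -51.80 mV
ΔE = -51.80 − (-74.99) = 23.19 mV

23 mV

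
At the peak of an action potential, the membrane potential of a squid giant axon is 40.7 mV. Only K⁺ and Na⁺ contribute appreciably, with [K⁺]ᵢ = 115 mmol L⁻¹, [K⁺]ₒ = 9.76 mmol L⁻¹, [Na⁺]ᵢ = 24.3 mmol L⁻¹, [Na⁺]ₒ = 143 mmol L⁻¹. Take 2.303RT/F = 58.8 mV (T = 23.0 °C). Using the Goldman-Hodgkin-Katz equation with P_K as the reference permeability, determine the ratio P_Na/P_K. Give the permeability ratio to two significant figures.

24

Let α = P_Na/P_K. GHK: Vm = 58.8·log₁₀[(Kₒ + α·Naₒ)/(Kᵢ + α·Naᵢ)].
10^(Vm/58.8) = 10^(40.7/58.8) = 4.9224
So 4.9224·(Kᵢ + α·Naᵢ) = Kₒ + α·Naₒ → α = (4.9224·115.0 − 9.76) / (143.0 − 4.9224·24.3)
α = (566.1 − 9.76) / (143.0 − 119.6) = 556.3/23.39 = 23.79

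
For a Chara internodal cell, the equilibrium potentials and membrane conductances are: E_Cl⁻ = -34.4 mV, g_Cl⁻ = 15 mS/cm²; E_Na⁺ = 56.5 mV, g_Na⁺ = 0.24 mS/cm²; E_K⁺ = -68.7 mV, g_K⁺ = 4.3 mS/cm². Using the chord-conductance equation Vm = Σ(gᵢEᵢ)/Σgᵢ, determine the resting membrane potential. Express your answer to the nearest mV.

-41 mV

Σ gᵢEᵢ = 15·(-34.4) + 0.24·(56.5) + 4.3·(-68.7) = -797.85
Σ gᵢ = 15 + 0.24 + 4.3 = 19.54
Vm = -797.85 / 19.54 = -40.83 mV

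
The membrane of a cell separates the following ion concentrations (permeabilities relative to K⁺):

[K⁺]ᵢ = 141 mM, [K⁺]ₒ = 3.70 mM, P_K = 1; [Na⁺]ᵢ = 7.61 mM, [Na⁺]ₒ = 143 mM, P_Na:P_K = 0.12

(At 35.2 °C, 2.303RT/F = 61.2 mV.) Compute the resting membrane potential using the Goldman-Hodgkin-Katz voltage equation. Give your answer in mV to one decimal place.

-51.0 mV

Vm = 61.2 · log₁₀[(Σ P·[cation]ₒ + Σ P·[anion]ᵢ) / (Σ P·[cation]ᵢ + Σ P·[anion]ₒ)]
Numerator = 1×3.70 + 0.12×143 = 20.86
Denominator = 1×141 + 0.12×7.61 = 141.9
Vm = 61.2 · log₁₀(0.14699) = 61.2 × (-0.8327) = -50.96 mV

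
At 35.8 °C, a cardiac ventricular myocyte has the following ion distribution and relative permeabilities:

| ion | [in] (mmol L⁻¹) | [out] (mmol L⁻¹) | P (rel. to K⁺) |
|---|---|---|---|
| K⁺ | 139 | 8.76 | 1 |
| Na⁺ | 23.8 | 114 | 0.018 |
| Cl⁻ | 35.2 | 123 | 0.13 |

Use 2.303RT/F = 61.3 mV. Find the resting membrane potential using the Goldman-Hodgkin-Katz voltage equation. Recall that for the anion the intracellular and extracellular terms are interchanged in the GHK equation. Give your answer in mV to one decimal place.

-61.6 mV

Vm = 61.3 · log₁₀[(Σ P·[cation]ₒ + Σ P·[anion]ᵢ) / (Σ P·[cation]ᵢ + Σ P·[anion]ₒ)]
Numerator = 1×8.76 + 0.018×114 + 0.13×35.2 = 15.39
Denominator = 1×139 + 0.018×23.8 + 0.13×123 = 155.4
Vm = 61.3 · log₁₀(0.09901) = 61.3 × (-1.0043) = -61.56 mV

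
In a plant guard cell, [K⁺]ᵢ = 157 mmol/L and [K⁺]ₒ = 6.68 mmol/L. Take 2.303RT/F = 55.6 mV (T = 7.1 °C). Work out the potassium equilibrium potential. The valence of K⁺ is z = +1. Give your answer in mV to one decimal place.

E = (55.6/z) · log₁₀([K⁺]_out/[K⁺]_in) with z = +1.
= (55.6/1) · log₁₀(6.68/157) = 55.60 · log₁₀(0.04255)
= 55.60 · (-1.3711) = -76.23 mV

-76.2 mV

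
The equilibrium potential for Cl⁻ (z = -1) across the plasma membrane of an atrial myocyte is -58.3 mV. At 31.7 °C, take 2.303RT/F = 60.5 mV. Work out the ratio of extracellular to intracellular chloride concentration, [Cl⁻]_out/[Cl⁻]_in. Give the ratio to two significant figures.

9.2

log₁₀([out]/[in]) = E·z/(60.5) = -58.3 × -1 / 60.5 = 0.9636
[out]/[in] = 10^(0.9636) = 9.197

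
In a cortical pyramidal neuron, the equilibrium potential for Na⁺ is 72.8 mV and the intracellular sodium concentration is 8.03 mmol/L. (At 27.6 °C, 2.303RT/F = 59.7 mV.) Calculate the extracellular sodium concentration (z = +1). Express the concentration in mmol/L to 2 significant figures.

Nernst: E = (59.7/1) · log₁₀([out]/[in]), so log₁₀([out]/[in]) = 72.8 × 1 / 59.7 = 1.2194.
[out]/[in] = 10^(1.2194) = 16.57.
[out] = 16.57 × 8.03 = 133.1 mmol/L.

130 mmol/L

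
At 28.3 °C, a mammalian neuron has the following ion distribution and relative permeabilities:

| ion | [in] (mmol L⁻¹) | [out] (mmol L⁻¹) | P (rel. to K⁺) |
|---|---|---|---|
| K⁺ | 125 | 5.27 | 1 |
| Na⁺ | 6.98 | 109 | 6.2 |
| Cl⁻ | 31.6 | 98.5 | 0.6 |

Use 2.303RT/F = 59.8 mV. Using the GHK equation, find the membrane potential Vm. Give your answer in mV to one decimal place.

Vm = 59.8 · log₁₀[(Σ P·[cation]ₒ + Σ P·[anion]ᵢ) / (Σ P·[cation]ᵢ + Σ P·[anion]ₒ)]
Numerator = 1×5.27 + 6.2×109 + 0.6×31.6 = 700
Denominator = 1×125 + 6.2×6.98 + 0.6×98.5 = 227.4
Vm = 59.8 · log₁₀(3.0787) = 59.8 × (0.4884) = 29.20 mV

29.2 mV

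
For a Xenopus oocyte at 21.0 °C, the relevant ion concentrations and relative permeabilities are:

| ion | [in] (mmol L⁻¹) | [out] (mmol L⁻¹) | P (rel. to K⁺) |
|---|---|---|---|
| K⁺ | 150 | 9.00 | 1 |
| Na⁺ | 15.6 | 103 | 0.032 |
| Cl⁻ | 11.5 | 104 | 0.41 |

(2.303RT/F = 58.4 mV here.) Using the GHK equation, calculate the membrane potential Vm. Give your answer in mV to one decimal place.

Vm = 58.4 · log₁₀[(Σ P·[cation]ₒ + Σ P·[anion]ᵢ) / (Σ P·[cation]ᵢ + Σ P·[anion]ₒ)]
Numerator = 1×9.00 + 0.032×103 + 0.41×11.5 = 17.01
Denominator = 1×150 + 0.032×15.6 + 0.41×104 = 193.1
Vm = 58.4 · log₁₀(0.088076) = 58.4 × (-1.0551) = -61.62 mV

-61.6 mV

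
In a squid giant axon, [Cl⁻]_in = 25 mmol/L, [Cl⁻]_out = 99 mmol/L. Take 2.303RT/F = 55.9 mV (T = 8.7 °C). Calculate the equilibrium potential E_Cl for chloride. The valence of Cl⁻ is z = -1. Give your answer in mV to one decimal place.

E = (55.9/z) · log₁₀([Cl⁻]_out/[Cl⁻]_in) with z = -1.
For an anion, dividing by z = -1 reverses the sign.
= (55.9/-1) · log₁₀(99/25) = -55.90 · log₁₀(3.96)
= -55.90 · (0.5977) = -33.41 mV

-33.4 mV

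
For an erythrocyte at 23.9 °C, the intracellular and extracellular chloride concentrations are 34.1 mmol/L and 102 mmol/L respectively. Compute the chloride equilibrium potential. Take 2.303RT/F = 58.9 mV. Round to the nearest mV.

E = (58.9/z) · log₁₀([Cl⁻]_out/[Cl⁻]_in) with z = -1.
For an anion, dividing by z = -1 reverses the sign.
= (58.9/-1) · log₁₀(102/34.1) = -58.90 · log₁₀(2.991)
= -58.90 · (0.4758) = -28.03 mV

-28 mV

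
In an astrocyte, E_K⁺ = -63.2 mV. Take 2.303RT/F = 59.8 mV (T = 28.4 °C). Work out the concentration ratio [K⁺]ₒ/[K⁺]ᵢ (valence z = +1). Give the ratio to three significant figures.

log₁₀([out]/[in]) = E·z/(59.8) = -63.2 × 1 / 59.8 = -1.0569
[out]/[in] = 10^(-1.0569) = 0.08773

0.0877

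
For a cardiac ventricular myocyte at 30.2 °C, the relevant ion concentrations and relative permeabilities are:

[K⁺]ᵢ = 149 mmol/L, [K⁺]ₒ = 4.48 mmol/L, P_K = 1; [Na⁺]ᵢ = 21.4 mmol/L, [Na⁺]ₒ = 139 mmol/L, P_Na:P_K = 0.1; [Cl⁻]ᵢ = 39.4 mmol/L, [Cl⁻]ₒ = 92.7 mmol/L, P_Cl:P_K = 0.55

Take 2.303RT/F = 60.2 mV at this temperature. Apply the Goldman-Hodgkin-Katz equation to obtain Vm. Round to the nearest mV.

-42 mV

Vm = 60.2 · log₁₀[(Σ P·[cation]ₒ + Σ P·[anion]ᵢ) / (Σ P·[cation]ᵢ + Σ P·[anion]ₒ)]
Numerator = 1×4.48 + 0.1×139 + 0.55×39.4 = 40.05
Denominator = 1×149 + 0.1×21.4 + 0.55×92.7 = 202.1
Vm = 60.2 · log₁₀(0.19814) = 60.2 × (-0.7030) = -42.32 mV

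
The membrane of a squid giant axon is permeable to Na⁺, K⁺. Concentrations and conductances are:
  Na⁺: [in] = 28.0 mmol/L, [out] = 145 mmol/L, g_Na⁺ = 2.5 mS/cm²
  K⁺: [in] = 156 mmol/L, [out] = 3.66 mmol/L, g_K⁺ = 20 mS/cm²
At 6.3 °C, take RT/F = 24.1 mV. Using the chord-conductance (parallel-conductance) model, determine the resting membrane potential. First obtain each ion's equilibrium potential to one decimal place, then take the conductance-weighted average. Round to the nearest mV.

E_Na⁺ = (24.1/1)·ln(145/28.0) = 39.6 mV
E_K⁺ = (24.1/1)·ln(3.66/156) = -90.4 mV
Vm = (Σ gᵢEᵢ)/(Σ gᵢ) = (2.5·39.6 + 20·-90.4) / (2.5 + 20)
= -1709.00 / 22.5 = -75.96 mV

-76 mV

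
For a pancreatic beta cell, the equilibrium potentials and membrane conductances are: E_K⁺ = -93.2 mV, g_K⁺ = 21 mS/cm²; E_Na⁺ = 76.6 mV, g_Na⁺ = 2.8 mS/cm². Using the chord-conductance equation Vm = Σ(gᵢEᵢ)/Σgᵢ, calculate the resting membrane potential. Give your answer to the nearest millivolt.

Σ gᵢEᵢ = 21·(-93.2) + 2.8·(76.6) = -1742.72
Σ gᵢ = 21 + 2.8 = 23.8
Vm = -1742.72 / 23.8 = -73.22 mV

-73 mV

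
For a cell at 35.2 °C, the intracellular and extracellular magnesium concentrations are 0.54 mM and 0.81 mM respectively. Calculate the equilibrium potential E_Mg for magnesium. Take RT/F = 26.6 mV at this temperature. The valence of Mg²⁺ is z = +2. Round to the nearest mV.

5 mV

E = (26.6/z) · ln([Mg²⁺]_out/[Mg²⁺]_in) with z = +2.
= (26.6/2) · ln(0.81/0.54) = 13.30 · ln(1.5)
= 13.30 · (0.4055) = 5.39 mV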